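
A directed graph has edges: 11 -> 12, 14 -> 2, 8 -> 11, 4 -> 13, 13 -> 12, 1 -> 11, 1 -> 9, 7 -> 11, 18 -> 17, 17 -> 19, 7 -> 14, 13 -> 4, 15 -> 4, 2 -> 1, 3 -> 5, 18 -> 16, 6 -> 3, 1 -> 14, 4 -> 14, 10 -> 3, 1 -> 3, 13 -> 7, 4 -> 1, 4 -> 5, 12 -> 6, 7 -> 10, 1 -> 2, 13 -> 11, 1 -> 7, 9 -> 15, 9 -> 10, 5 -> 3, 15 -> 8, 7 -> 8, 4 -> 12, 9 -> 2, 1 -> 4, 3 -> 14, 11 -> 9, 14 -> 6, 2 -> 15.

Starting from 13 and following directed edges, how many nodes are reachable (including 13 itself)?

15

BFS from 13 visits: 13, 4, 7, 11, 12, 1, 5, 14, 8, 10, 9, 6, 2, 3, 15
Reachable nodes: 15 of 19 total.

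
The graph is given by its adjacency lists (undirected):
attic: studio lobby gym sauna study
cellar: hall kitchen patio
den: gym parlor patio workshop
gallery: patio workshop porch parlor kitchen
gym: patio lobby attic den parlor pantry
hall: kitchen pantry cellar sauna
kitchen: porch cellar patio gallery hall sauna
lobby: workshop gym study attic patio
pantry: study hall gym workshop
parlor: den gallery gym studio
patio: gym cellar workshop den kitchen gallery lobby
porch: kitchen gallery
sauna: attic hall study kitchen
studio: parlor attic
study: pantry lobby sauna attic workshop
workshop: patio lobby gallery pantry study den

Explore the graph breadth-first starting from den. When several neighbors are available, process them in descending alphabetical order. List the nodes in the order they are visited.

den, workshop, patio, parlor, gym, study, pantry, lobby, gallery, kitchen, cellar, studio, attic, sauna, hall, porch

Visit den; enqueue workshop, patio, parlor, gym → queue [workshop, patio, parlor, gym]
Visit workshop; enqueue study, pantry, lobby, gallery → queue [patio, parlor, gym, study, pantry, lobby, gallery]
Visit patio; enqueue kitchen, cellar → queue [parlor, gym, study, pantry, lobby, gallery, kitchen, cellar]
Visit parlor; enqueue studio → queue [gym, study, pantry, lobby, gallery, kitchen, cellar, studio]
Visit gym; enqueue attic → queue [study, pantry, lobby, gallery, kitchen, cellar, studio, attic]
Visit study; enqueue sauna → queue [pantry, lobby, gallery, kitchen, cellar, studio, attic, sauna]
Visit pantry; enqueue hall → queue [lobby, gallery, kitchen, cellar, studio, attic, sauna, hall]
Visit lobby → queue [gallery, kitchen, cellar, studio, attic, sauna, hall]
Visit gallery; enqueue porch → queue [kitchen, cellar, studio, attic, sauna, hall, porch]
Visit kitchen → queue [cellar, studio, attic, sauna, hall, porch]
Visit cellar → queue [studio, attic, sauna, hall, porch]
Visit studio → queue [attic, sauna, hall, porch]
Visit attic → queue [sauna, hall, porch]
Visit sauna → queue [hall, porch]
Visit hall → queue [porch]
Visit porch → queue []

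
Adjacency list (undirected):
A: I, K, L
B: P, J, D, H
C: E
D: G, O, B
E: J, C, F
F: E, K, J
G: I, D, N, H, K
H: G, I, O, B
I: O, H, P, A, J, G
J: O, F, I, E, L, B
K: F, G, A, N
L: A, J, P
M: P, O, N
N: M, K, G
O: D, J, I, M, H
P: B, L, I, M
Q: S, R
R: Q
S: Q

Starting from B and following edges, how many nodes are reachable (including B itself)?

BFS from B visits: B, P, J, D, H, L, I, M, O, F, E, G, A, N, K, C
Reachable nodes: 16 of 19 total.

16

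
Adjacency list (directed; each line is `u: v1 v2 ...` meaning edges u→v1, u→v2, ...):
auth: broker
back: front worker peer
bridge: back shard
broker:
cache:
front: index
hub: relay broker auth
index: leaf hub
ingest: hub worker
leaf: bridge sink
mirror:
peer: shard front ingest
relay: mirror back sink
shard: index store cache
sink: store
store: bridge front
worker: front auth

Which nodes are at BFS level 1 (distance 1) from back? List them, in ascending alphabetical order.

front, peer, worker

Level 0: back
Level 1: front, peer, worker
Level 2: auth, index, ingest, shard
Level 3: broker, cache, hub, leaf, store
Level 4: bridge, relay, sink
Level 5: mirror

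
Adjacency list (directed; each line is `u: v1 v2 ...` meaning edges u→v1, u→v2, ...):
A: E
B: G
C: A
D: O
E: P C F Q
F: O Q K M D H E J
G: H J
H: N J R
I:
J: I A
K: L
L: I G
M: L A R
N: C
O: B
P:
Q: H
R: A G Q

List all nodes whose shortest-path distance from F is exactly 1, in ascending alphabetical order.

Level 0: F
Level 1: D, E, H, J, K, M, O, Q
Level 2: A, B, C, I, L, N, P, R
Level 3: G

D, E, H, J, K, M, O, Q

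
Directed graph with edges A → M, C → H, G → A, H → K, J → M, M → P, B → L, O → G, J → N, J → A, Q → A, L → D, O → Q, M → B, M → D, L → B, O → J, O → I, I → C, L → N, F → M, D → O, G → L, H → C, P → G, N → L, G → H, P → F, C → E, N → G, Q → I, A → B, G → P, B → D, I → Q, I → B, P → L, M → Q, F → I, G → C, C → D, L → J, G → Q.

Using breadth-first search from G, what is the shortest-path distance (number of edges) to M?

Level 0: G
Level 1: A, C, H, L, P, Q
Level 2: B, D, E, F, I, J, K, M, N
Level 3: O
M first appears at level 2.

2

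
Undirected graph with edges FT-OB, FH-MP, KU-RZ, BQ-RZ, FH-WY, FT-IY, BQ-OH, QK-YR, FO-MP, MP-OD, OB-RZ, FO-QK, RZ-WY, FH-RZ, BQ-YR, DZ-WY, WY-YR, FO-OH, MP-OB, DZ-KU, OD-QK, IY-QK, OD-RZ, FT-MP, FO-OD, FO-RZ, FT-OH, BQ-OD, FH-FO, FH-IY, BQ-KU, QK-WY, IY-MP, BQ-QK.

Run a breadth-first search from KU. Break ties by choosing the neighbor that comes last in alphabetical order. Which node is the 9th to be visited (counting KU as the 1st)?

FH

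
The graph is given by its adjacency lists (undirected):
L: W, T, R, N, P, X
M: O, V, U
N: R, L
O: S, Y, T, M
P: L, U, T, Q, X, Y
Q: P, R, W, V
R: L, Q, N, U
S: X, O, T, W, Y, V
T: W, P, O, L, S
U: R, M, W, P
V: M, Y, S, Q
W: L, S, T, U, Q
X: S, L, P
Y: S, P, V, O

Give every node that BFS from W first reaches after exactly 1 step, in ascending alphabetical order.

Level 0: W
Level 1: L, Q, S, T, U
Level 2: M, N, O, P, R, V, X, Y

L, Q, S, T, U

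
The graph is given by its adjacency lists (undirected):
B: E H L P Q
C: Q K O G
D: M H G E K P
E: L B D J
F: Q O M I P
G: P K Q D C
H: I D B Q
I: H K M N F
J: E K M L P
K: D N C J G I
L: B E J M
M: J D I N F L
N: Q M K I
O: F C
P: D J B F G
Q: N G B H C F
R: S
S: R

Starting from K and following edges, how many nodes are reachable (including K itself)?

16

BFS from K visits: K, D, N, C, J, G, I, M, H, E, P, Q, O, L, F, B
Reachable nodes: 16 of 18 total.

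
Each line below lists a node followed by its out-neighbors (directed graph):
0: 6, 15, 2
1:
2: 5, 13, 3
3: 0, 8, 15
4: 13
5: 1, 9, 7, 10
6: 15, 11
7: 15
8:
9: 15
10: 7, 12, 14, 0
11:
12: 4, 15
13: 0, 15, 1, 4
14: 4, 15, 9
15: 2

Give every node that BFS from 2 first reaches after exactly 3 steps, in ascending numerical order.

Level 0: 2
Level 1: 3, 5, 13
Level 2: 0, 1, 4, 7, 8, 9, 10, 15
Level 3: 6, 12, 14
Level 4: 11

6, 12, 14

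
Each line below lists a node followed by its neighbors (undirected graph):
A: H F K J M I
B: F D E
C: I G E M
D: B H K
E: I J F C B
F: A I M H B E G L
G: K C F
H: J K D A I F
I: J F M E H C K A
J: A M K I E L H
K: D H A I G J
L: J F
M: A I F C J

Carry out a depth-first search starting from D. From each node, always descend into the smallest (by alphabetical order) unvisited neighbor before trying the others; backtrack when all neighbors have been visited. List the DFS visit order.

Visit D
D → B
B → E
E → C
C → G
G → F
F → A
A → H
H → I
I → J
J → K
J → L
J → M

D -> B -> E -> C -> G -> F -> A -> H -> I -> J -> K -> L -> M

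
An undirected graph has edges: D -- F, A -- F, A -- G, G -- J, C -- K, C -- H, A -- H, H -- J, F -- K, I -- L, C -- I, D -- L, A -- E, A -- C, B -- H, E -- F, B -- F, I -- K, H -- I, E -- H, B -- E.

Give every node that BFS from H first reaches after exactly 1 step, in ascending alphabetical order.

A, B, C, E, I, J

Level 0: H
Level 1: A, B, C, E, I, J
Level 2: F, G, K, L
Level 3: D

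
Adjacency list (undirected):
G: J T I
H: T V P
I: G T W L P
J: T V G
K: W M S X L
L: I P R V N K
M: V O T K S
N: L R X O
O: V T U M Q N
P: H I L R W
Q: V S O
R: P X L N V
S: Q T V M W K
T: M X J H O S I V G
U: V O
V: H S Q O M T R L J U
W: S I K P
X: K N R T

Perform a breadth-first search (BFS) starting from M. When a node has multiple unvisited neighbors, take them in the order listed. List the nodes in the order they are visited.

M -> V -> O -> T -> K -> S -> H -> Q -> R -> L -> J -> U -> N -> X -> I -> G -> W -> P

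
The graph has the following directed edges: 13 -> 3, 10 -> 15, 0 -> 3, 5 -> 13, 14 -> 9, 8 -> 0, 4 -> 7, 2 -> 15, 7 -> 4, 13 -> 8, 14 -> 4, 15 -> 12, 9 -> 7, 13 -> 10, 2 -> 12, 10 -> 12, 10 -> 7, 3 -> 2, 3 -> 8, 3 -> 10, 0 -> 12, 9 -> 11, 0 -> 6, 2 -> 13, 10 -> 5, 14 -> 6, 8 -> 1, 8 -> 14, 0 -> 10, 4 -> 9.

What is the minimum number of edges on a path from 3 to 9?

Level 0: 3
Level 1: 2, 8, 10
Level 2: 0, 1, 5, 7, 12, 13, 14, 15
Level 3: 4, 6, 9
Level 4: 11
9 first appears at level 3.

3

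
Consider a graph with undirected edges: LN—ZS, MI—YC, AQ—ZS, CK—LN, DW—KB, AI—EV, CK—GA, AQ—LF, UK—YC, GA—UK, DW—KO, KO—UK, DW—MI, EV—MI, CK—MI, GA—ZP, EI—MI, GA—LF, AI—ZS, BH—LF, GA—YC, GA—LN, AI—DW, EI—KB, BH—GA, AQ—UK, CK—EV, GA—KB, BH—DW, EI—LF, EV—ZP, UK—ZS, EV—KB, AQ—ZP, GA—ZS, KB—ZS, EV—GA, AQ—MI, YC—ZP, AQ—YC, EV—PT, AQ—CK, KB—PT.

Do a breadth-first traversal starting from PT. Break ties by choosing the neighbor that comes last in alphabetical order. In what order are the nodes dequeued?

PT → KB → EV → ZS → GA → EI → DW → ZP → MI → CK → AI → UK → LN → AQ → YC → LF → BH → KO

Visit PT; enqueue KB, EV → queue [KB, EV]
Visit KB; enqueue ZS, GA, EI, DW → queue [EV, ZS, GA, EI, DW]
Visit EV; enqueue ZP, MI, CK, AI → queue [ZS, GA, EI, DW, ZP, MI, CK, AI]
Visit ZS; enqueue UK, LN, AQ → queue [GA, EI, DW, ZP, MI, CK, AI, UK, LN, AQ]
Visit GA; enqueue YC, LF, BH → queue [EI, DW, ZP, MI, CK, AI, UK, LN, AQ, YC, LF, BH]
Visit EI → queue [DW, ZP, MI, CK, AI, UK, LN, AQ, YC, LF, BH]
Visit DW; enqueue KO → queue [ZP, MI, CK, AI, UK, LN, AQ, YC, LF, BH, KO]
Visit ZP → queue [MI, CK, AI, UK, LN, AQ, YC, LF, BH, KO]
Visit MI → queue [CK, AI, UK, LN, AQ, YC, LF, BH, KO]
Visit CK → queue [AI, UK, LN, AQ, YC, LF, BH, KO]
Visit AI → queue [UK, LN, AQ, YC, LF, BH, KO]
Visit UK → queue [LN, AQ, YC, LF, BH, KO]
Visit LN → queue [AQ, YC, LF, BH, KO]
Visit AQ → queue [YC, LF, BH, KO]
Visit YC → queue [LF, BH, KO]
Visit LF → queue [BH, KO]
Visit BH → queue [KO]
Visit KO → queue []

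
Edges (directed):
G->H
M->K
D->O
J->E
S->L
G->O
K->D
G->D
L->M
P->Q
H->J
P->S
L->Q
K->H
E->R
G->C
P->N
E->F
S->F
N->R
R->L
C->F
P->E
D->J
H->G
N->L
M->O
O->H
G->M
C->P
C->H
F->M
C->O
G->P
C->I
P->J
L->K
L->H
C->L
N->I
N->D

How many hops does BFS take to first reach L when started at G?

2

Level 0: G
Level 1: C, D, H, M, O, P
Level 2: E, F, I, J, K, L, N, Q, S
Level 3: R
L first appears at level 2.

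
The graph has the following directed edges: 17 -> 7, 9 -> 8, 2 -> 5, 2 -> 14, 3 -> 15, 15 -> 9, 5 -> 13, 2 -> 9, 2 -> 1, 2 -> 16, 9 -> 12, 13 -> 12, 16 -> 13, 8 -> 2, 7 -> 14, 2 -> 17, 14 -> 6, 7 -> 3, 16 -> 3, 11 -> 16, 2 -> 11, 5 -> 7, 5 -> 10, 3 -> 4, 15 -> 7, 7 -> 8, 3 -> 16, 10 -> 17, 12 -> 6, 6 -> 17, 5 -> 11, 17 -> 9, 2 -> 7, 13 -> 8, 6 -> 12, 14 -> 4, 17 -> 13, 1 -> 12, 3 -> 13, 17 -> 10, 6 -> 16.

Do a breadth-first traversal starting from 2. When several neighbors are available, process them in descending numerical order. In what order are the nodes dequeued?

Visit 2; enqueue 17, 16, 14, 11, 9, 7, 5, 1 → queue [17, 16, 14, 11, 9, 7, 5, 1]
Visit 17; enqueue 13, 10 → queue [16, 14, 11, 9, 7, 5, 1, 13, 10]
Visit 16; enqueue 3 → queue [14, 11, 9, 7, 5, 1, 13, 10, 3]
Visit 14; enqueue 6, 4 → queue [11, 9, 7, 5, 1, 13, 10, 3, 6, 4]
Visit 11 → queue [9, 7, 5, 1, 13, 10, 3, 6, 4]
Visit 9; enqueue 12, 8 → queue [7, 5, 1, 13, 10, 3, 6, 4, 12, 8]
Visit 7 → queue [5, 1, 13, 10, 3, 6, 4, 12, 8]
Visit 5 → queue [1, 13, 10, 3, 6, 4, 12, 8]
Visit 1 → queue [13, 10, 3, 6, 4, 12, 8]
Visit 13 → queue [10, 3, 6, 4, 12, 8]
Visit 10 → queue [3, 6, 4, 12, 8]
Visit 3; enqueue 15 → queue [6, 4, 12, 8, 15]
Visit 6 → queue [4, 12, 8, 15]
Visit 4 → queue [12, 8, 15]
Visit 12 → queue [8, 15]
Visit 8 → queue [15]
Visit 15 → queue []

2, 17, 16, 14, 11, 9, 7, 5, 1, 13, 10, 3, 6, 4, 12, 8, 15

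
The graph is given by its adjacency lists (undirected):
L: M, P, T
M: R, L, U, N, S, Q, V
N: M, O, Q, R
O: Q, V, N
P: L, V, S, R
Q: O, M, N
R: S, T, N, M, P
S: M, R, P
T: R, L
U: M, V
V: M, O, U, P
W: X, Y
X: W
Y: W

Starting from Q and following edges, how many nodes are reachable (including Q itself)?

BFS from Q visits: Q, O, M, N, V, R, L, U, S, P, T
Reachable nodes: 11 of 14 total.

11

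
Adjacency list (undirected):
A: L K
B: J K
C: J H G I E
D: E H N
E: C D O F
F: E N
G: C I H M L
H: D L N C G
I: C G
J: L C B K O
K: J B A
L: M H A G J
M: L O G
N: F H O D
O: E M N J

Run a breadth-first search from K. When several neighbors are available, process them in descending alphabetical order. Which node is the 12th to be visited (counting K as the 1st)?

G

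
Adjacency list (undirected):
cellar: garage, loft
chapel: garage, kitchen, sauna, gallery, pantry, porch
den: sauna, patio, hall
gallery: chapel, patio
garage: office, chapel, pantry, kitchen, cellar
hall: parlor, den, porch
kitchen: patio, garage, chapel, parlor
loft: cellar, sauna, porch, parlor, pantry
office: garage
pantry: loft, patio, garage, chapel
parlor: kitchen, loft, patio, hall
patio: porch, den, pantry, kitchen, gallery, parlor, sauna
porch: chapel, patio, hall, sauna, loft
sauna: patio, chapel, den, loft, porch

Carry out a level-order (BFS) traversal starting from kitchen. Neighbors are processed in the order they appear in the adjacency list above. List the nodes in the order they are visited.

kitchen, patio, garage, chapel, parlor, porch, den, pantry, gallery, sauna, office, cellar, loft, hall

Visit kitchen; enqueue patio, garage, chapel, parlor → queue [patio, garage, chapel, parlor]
Visit patio; enqueue porch, den, pantry, gallery, sauna → queue [garage, chapel, parlor, porch, den, pantry, gallery, sauna]
Visit garage; enqueue office, cellar → queue [chapel, parlor, porch, den, pantry, gallery, sauna, office, cellar]
Visit chapel → queue [parlor, porch, den, pantry, gallery, sauna, office, cellar]
Visit parlor; enqueue loft, hall → queue [porch, den, pantry, gallery, sauna, office, cellar, loft, hall]
Visit porch → queue [den, pantry, gallery, sauna, office, cellar, loft, hall]
Visit den → queue [pantry, gallery, sauna, office, cellar, loft, hall]
Visit pantry → queue [gallery, sauna, office, cellar, loft, hall]
Visit gallery → queue [sauna, office, cellar, loft, hall]
Visit sauna → queue [office, cellar, loft, hall]
Visit office → queue [cellar, loft, hall]
Visit cellar → queue [loft, hall]
Visit loft → queue [hall]
Visit hall → queue []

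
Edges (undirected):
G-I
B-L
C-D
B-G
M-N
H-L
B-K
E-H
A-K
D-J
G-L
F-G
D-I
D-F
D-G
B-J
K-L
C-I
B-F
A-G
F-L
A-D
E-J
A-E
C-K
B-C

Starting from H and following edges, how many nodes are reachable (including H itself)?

12

BFS from H visits: H, E, L, A, J, B, F, G, K, D, C, I
Reachable nodes: 12 of 14 total.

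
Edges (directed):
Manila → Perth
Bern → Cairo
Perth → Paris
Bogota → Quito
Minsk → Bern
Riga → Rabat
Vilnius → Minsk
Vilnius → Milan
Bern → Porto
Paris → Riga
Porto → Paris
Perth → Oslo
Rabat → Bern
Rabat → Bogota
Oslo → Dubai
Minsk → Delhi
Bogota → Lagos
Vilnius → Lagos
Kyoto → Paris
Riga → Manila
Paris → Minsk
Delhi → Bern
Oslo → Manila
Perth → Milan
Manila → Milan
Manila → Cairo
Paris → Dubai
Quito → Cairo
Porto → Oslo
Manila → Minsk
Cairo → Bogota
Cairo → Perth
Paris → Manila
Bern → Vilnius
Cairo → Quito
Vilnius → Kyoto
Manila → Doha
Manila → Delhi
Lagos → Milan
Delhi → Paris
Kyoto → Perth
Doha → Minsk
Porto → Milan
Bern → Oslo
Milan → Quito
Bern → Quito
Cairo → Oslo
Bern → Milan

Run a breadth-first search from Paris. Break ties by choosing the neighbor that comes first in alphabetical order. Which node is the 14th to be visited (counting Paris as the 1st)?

Oslo

Visit Paris; enqueue Dubai, Manila, Minsk, Riga → queue [Dubai, Manila, Minsk, Riga]
Visit Dubai → queue [Manila, Minsk, Riga]
Visit Manila; enqueue Cairo, Delhi, Doha, Milan, Perth → queue [Minsk, Riga, Cairo, Delhi, Doha, Milan, Perth]
Visit Minsk; enqueue Bern → queue [Riga, Cairo, Delhi, Doha, Milan, Perth, Bern]
Visit Riga; enqueue Rabat → queue [Cairo, Delhi, Doha, Milan, Perth, Bern, Rabat]
Visit Cairo; enqueue Bogota, Oslo, Quito → queue [Delhi, Doha, Milan, Perth, Bern, Rabat, Bogota, Oslo, Quito]
Visit Delhi → queue [Doha, Milan, Perth, Bern, Rabat, Bogota, Oslo, Quito]
Visit Doha → queue [Milan, Perth, Bern, Rabat, Bogota, Oslo, Quito]
Visit Milan → queue [Perth, Bern, Rabat, Bogota, Oslo, Quito]
Visit Perth → queue [Bern, Rabat, Bogota, Oslo, Quito]
Visit Bern; enqueue Porto, Vilnius → queue [Rabat, Bogota, Oslo, Quito, Porto, Vilnius]
Visit Rabat → queue [Bogota, Oslo, Quito, Porto, Vilnius]
Visit Bogota; enqueue Lagos → queue [Oslo, Quito, Porto, Vilnius, Lagos]
Visit Oslo → queue [Quito, Porto, Vilnius, Lagos]
Visit Quito → queue [Porto, Vilnius, Lagos]
Visit Porto → queue [Vilnius, Lagos]
Visit Vilnius; enqueue Kyoto → queue [Lagos, Kyoto]
Visit Lagos → queue [Kyoto]
Visit Kyoto → queue []

Visit order: Paris, Dubai, Manila, Minsk, Riga, Cairo, Delhi, Doha, Milan, Perth, Bern, Rabat, Bogota, Oslo, Quito, Porto, Vilnius, Lagos, Kyoto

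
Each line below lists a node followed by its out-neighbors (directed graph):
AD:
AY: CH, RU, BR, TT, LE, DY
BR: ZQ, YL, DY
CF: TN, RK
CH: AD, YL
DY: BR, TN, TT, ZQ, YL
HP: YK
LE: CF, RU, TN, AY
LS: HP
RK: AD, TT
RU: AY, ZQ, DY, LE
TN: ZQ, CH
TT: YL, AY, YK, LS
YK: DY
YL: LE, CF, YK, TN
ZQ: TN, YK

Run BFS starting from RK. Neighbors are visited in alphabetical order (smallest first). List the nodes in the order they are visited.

RK, AD, TT, AY, LS, YK, YL, BR, CH, DY, LE, RU, HP, CF, TN, ZQ

Visit RK; enqueue AD, TT → queue [AD, TT]
Visit AD → queue [TT]
Visit TT; enqueue AY, LS, YK, YL → queue [AY, LS, YK, YL]
Visit AY; enqueue BR, CH, DY, LE, RU → queue [LS, YK, YL, BR, CH, DY, LE, RU]
Visit LS; enqueue HP → queue [YK, YL, BR, CH, DY, LE, RU, HP]
Visit YK → queue [YL, BR, CH, DY, LE, RU, HP]
Visit YL; enqueue CF, TN → queue [BR, CH, DY, LE, RU, HP, CF, TN]
Visit BR; enqueue ZQ → queue [CH, DY, LE, RU, HP, CF, TN, ZQ]
Visit CH → queue [DY, LE, RU, HP, CF, TN, ZQ]
Visit DY → queue [LE, RU, HP, CF, TN, ZQ]
Visit LE → queue [RU, HP, CF, TN, ZQ]
Visit RU → queue [HP, CF, TN, ZQ]
Visit HP → queue [CF, TN, ZQ]
Visit CF → queue [TN, ZQ]
Visit TN → queue [ZQ]
Visit ZQ → queue []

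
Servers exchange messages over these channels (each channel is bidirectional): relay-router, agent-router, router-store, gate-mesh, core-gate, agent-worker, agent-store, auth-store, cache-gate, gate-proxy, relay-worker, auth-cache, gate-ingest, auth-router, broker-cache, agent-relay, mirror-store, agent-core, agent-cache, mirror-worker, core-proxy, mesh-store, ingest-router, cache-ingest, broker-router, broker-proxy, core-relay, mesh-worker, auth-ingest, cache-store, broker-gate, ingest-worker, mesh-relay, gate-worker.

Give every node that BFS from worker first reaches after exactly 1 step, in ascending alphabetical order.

agent, gate, ingest, mesh, mirror, relay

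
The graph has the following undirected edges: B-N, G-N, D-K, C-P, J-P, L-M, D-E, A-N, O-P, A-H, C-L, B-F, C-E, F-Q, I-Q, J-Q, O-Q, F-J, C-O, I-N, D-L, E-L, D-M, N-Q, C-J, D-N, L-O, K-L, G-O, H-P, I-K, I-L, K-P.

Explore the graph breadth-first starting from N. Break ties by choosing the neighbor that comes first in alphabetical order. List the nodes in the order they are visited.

Visit N; enqueue A, B, D, G, I, Q → queue [A, B, D, G, I, Q]
Visit A; enqueue H → queue [B, D, G, I, Q, H]
Visit B; enqueue F → queue [D, G, I, Q, H, F]
Visit D; enqueue E, K, L, M → queue [G, I, Q, H, F, E, K, L, M]
Visit G; enqueue O → queue [I, Q, H, F, E, K, L, M, O]
Visit I → queue [Q, H, F, E, K, L, M, O]
Visit Q; enqueue J → queue [H, F, E, K, L, M, O, J]
Visit H; enqueue P → queue [F, E, K, L, M, O, J, P]
Visit F → queue [E, K, L, M, O, J, P]
Visit E; enqueue C → queue [K, L, M, O, J, P, C]
Visit K → queue [L, M, O, J, P, C]
Visit L → queue [M, O, J, P, C]
Visit M → queue [O, J, P, C]
Visit O → queue [J, P, C]
Visit J → queue [P, C]
Visit P → queue [C]
Visit C → queue []

N, A, B, D, G, I, Q, H, F, E, K, L, M, O, J, P, C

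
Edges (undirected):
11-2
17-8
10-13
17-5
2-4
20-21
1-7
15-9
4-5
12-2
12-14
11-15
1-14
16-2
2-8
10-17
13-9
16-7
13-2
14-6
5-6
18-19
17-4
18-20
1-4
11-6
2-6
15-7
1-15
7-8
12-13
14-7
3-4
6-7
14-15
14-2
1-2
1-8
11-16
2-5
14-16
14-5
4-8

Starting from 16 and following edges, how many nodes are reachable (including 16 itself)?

17

BFS from 16 visits: 16, 14, 11, 7, 2, 15, 12, 6, 5, 1, 8, 13, 4, 9, 17, 10, 3
Reachable nodes: 17 of 21 total.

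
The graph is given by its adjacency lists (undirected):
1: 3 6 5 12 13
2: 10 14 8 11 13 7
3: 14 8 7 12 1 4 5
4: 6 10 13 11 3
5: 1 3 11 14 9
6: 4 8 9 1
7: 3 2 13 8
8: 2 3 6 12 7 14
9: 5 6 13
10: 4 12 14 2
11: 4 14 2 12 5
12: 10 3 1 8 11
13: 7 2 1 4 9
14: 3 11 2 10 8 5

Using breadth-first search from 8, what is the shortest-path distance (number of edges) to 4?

Level 0: 8
Level 1: 2, 3, 6, 7, 12, 14
Level 2: 1, 4, 5, 9, 10, 11, 13
4 first appears at level 2.

2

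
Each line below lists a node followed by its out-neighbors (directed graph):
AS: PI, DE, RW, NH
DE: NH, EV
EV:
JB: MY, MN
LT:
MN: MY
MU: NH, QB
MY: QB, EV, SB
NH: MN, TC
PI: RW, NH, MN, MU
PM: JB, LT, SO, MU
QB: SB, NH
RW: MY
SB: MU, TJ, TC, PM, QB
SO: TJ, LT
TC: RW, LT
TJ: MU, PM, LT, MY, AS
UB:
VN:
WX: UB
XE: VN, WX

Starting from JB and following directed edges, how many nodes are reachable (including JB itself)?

17

BFS from JB visits: JB, MN, MY, EV, QB, SB, NH, MU, PM, TC, TJ, LT, SO, RW, AS, DE, PI
Reachable nodes: 17 of 21 total.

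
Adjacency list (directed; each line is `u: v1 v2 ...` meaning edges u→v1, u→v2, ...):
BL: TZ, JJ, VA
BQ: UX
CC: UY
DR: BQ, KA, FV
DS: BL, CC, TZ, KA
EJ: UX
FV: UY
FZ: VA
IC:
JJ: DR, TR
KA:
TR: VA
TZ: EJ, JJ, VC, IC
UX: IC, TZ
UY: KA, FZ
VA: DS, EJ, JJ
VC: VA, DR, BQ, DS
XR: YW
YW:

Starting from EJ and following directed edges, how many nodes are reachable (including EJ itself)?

BFS from EJ visits: EJ, UX, TZ, IC, VC, JJ, VA, DS, DR, BQ, TR, KA, CC, BL, FV, UY, FZ
Reachable nodes: 17 of 19 total.

17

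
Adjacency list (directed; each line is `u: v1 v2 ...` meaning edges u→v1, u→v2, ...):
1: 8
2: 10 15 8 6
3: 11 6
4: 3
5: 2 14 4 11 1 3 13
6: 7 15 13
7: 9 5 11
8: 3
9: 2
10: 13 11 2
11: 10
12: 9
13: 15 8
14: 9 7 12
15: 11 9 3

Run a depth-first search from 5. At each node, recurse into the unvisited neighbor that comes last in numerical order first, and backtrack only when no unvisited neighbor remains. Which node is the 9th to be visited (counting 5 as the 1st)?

Visit 5
5 → 14
14 → 12
12 → 9
9 → 2
2 → 15
15 → 11
11 → 10
10 → 13
13 → 8
8 → 3
3 → 6
6 → 7
5 → 4
5 → 1

Visit order: 5, 14, 12, 9, 2, 15, 11, 10, 13, 8, 3, 6, 7, 4, 1

13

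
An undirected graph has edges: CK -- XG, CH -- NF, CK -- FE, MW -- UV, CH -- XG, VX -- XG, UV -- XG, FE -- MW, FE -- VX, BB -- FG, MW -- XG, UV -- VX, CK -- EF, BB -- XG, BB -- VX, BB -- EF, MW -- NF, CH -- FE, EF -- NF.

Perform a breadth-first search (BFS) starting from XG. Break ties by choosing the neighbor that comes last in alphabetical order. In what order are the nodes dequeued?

XG -> VX -> UV -> MW -> CK -> CH -> BB -> FE -> NF -> EF -> FG

Visit XG; enqueue VX, UV, MW, CK, CH, BB → queue [VX, UV, MW, CK, CH, BB]
Visit VX; enqueue FE → queue [UV, MW, CK, CH, BB, FE]
Visit UV → queue [MW, CK, CH, BB, FE]
Visit MW; enqueue NF → queue [CK, CH, BB, FE, NF]
Visit CK; enqueue EF → queue [CH, BB, FE, NF, EF]
Visit CH → queue [BB, FE, NF, EF]
Visit BB; enqueue FG → queue [FE, NF, EF, FG]
Visit FE → queue [NF, EF, FG]
Visit NF → queue [EF, FG]
Visit EF → queue [FG]
Visit FG → queue []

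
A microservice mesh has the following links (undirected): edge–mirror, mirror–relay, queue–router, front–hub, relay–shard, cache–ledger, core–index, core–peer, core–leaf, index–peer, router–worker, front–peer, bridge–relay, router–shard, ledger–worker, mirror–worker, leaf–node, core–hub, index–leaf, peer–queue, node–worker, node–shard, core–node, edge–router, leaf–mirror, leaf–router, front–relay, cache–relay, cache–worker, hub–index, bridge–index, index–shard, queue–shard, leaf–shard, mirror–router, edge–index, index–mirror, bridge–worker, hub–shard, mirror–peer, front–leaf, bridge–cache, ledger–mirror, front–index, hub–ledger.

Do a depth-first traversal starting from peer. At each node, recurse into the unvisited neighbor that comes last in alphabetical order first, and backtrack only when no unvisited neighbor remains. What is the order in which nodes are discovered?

Visit peer
peer → queue
queue → shard
shard → router
router → worker
worker → node
node → leaf
leaf → mirror
mirror → relay
relay → front
front → index
index → hub
hub → ledger
ledger → cache
cache → bridge
hub → core
index → edge

peer, queue, shard, router, worker, node, leaf, mirror, relay, front, index, hub, ledger, cache, bridge, core, edge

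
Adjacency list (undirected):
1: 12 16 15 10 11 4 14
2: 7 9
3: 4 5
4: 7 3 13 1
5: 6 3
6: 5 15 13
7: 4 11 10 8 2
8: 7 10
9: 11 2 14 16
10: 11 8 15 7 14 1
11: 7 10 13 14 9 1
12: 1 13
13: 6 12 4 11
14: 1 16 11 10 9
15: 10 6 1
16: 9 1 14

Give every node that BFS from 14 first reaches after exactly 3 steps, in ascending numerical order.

3, 6

Level 0: 14
Level 1: 1, 9, 10, 11, 16
Level 2: 2, 4, 7, 8, 12, 13, 15
Level 3: 3, 6
Level 4: 5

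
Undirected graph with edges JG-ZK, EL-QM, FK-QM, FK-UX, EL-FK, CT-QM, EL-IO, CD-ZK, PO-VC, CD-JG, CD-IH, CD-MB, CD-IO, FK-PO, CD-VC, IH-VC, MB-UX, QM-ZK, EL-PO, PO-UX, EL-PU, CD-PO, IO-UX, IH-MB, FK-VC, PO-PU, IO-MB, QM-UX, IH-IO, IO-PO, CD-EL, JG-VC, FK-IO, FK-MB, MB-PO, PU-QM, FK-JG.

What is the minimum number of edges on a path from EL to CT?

2

Level 0: EL
Level 1: CD, FK, IO, PO, PU, QM
Level 2: CT, IH, JG, MB, UX, VC, ZK
CT first appears at level 2.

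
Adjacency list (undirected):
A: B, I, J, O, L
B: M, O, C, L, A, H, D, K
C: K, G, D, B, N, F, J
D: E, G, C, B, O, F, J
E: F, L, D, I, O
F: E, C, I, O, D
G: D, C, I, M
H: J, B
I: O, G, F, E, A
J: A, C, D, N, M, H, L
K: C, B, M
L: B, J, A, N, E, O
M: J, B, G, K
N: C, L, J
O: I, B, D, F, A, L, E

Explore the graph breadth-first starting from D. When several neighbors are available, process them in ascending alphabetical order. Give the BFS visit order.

D B C E F G J O A H K L M N I

Visit D; enqueue B, C, E, F, G, J, O → queue [B, C, E, F, G, J, O]
Visit B; enqueue A, H, K, L, M → queue [C, E, F, G, J, O, A, H, K, L, M]
Visit C; enqueue N → queue [E, F, G, J, O, A, H, K, L, M, N]
Visit E; enqueue I → queue [F, G, J, O, A, H, K, L, M, N, I]
Visit F → queue [G, J, O, A, H, K, L, M, N, I]
Visit G → queue [J, O, A, H, K, L, M, N, I]
Visit J → queue [O, A, H, K, L, M, N, I]
Visit O → queue [A, H, K, L, M, N, I]
Visit A → queue [H, K, L, M, N, I]
Visit H → queue [K, L, M, N, I]
Visit K → queue [L, M, N, I]
Visit L → queue [M, N, I]
Visit M → queue [N, I]
Visit N → queue [I]
Visit I → queue []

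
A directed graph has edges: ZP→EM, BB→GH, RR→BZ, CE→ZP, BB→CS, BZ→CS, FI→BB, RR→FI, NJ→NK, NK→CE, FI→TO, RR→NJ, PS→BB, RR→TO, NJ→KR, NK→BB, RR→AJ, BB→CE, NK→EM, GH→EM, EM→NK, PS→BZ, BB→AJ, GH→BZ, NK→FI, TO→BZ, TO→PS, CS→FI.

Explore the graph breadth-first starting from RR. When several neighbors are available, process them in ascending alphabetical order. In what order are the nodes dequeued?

RR AJ BZ FI NJ TO CS BB KR NK PS CE GH EM ZP

Visit RR; enqueue AJ, BZ, FI, NJ, TO → queue [AJ, BZ, FI, NJ, TO]
Visit AJ → queue [BZ, FI, NJ, TO]
Visit BZ; enqueue CS → queue [FI, NJ, TO, CS]
Visit FI; enqueue BB → queue [NJ, TO, CS, BB]
Visit NJ; enqueue KR, NK → queue [TO, CS, BB, KR, NK]
Visit TO; enqueue PS → queue [CS, BB, KR, NK, PS]
Visit CS → queue [BB, KR, NK, PS]
Visit BB; enqueue CE, GH → queue [KR, NK, PS, CE, GH]
Visit KR → queue [NK, PS, CE, GH]
Visit NK; enqueue EM → queue [PS, CE, GH, EM]
Visit PS → queue [CE, GH, EM]
Visit CE; enqueue ZP → queue [GH, EM, ZP]
Visit GH → queue [EM, ZP]
Visit EM → queue [ZP]
Visit ZP → queue []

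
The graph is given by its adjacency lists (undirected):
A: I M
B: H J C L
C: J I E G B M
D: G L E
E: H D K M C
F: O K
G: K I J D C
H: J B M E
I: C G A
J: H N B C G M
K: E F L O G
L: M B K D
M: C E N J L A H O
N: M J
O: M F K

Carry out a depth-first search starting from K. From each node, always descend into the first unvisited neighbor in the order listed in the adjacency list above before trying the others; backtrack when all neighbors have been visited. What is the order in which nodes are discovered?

Visit K
K → E
E → H
H → J
J → N
N → M
M → C
C → I
I → G
G → D
D → L
L → B
I → A
M → O
O → F

K -> E -> H -> J -> N -> M -> C -> I -> G -> D -> L -> B -> A -> O -> F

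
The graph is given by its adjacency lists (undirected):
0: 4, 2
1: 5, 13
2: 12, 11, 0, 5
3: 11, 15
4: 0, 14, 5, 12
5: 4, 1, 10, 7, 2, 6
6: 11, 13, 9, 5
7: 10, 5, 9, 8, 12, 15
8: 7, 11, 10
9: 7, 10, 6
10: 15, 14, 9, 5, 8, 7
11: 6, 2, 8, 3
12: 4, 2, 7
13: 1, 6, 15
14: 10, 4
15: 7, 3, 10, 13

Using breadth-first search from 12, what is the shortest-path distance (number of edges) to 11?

2

Level 0: 12
Level 1: 2, 4, 7
Level 2: 0, 5, 8, 9, 10, 11, 14, 15
Level 3: 1, 3, 6, 13
11 first appears at level 2.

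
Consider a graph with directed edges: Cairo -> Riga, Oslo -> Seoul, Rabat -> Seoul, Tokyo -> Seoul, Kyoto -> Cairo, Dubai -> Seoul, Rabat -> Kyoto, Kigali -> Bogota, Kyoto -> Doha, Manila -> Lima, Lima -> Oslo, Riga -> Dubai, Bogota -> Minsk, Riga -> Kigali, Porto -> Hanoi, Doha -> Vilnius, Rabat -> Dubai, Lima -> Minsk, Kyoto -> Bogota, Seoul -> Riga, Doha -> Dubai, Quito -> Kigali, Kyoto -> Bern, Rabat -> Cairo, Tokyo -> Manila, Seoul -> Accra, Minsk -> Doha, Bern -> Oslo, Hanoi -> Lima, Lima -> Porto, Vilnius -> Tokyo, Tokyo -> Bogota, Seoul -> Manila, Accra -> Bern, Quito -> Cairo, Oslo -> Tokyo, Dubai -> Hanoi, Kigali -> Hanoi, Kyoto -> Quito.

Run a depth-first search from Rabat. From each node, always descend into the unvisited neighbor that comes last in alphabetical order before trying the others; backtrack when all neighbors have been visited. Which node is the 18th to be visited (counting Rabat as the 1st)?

Visit Rabat
Rabat → Seoul
Seoul → Riga
Riga → Kigali
Kigali → Hanoi
Hanoi → Lima
Lima → Porto
Lima → Oslo
Oslo → Tokyo
Tokyo → Manila
Tokyo → Bogota
Bogota → Minsk
Minsk → Doha
Doha → Vilnius
Doha → Dubai
Seoul → Accra
Accra → Bern
Rabat → Kyoto
Kyoto → Quito
Quito → Cairo

Visit order: Rabat, Seoul, Riga, Kigali, Hanoi, Lima, Porto, Oslo, Tokyo, Manila, Bogota, Minsk, Doha, Vilnius, Dubai, Accra, Bern, Kyoto, Quito, Cairo

Kyoto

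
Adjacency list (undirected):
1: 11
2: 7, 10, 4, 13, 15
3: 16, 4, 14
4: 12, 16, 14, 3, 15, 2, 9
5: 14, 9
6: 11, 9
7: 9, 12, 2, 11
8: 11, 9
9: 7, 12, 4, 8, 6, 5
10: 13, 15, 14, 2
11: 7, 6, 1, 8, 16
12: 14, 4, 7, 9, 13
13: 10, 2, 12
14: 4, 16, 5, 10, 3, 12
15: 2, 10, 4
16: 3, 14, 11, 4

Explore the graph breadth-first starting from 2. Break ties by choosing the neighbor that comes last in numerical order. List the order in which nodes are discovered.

Visit 2; enqueue 15, 13, 10, 7, 4 → queue [15, 13, 10, 7, 4]
Visit 15 → queue [13, 10, 7, 4]
Visit 13; enqueue 12 → queue [10, 7, 4, 12]
Visit 10; enqueue 14 → queue [7, 4, 12, 14]
Visit 7; enqueue 11, 9 → queue [4, 12, 14, 11, 9]
Visit 4; enqueue 16, 3 → queue [12, 14, 11, 9, 16, 3]
Visit 12 → queue [14, 11, 9, 16, 3]
Visit 14; enqueue 5 → queue [11, 9, 16, 3, 5]
Visit 11; enqueue 8, 6, 1 → queue [9, 16, 3, 5, 8, 6, 1]
Visit 9 → queue [16, 3, 5, 8, 6, 1]
Visit 16 → queue [3, 5, 8, 6, 1]
Visit 3 → queue [5, 8, 6, 1]
Visit 5 → queue [8, 6, 1]
Visit 8 → queue [6, 1]
Visit 6 → queue [1]
Visit 1 → queue []

2, 15, 13, 10, 7, 4, 12, 14, 11, 9, 16, 3, 5, 8, 6, 1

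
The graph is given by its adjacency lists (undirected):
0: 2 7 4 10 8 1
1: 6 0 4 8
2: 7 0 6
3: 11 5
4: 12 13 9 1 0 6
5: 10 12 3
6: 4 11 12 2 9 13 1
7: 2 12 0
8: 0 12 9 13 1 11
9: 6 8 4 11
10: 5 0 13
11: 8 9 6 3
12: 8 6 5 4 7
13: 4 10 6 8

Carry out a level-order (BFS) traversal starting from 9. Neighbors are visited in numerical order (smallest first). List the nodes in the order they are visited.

Visit 9; enqueue 4, 6, 8, 11 → queue [4, 6, 8, 11]
Visit 4; enqueue 0, 1, 12, 13 → queue [6, 8, 11, 0, 1, 12, 13]
Visit 6; enqueue 2 → queue [8, 11, 0, 1, 12, 13, 2]
Visit 8 → queue [11, 0, 1, 12, 13, 2]
Visit 11; enqueue 3 → queue [0, 1, 12, 13, 2, 3]
Visit 0; enqueue 7, 10 → queue [1, 12, 13, 2, 3, 7, 10]
Visit 1 → queue [12, 13, 2, 3, 7, 10]
Visit 12; enqueue 5 → queue [13, 2, 3, 7, 10, 5]
Visit 13 → queue [2, 3, 7, 10, 5]
Visit 2 → queue [3, 7, 10, 5]
Visit 3 → queue [7, 10, 5]
Visit 7 → queue [10, 5]
Visit 10 → queue [5]
Visit 5 → queue []

9 → 4 → 6 → 8 → 11 → 0 → 1 → 12 → 13 → 2 → 3 → 7 → 10 → 5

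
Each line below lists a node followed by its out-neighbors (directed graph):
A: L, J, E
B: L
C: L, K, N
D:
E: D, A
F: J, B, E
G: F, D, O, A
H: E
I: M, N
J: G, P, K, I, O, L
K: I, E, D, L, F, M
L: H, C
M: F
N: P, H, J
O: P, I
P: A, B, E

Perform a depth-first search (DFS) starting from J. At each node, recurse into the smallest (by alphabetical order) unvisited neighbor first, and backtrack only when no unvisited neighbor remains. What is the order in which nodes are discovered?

Visit J
J → G
G → A
A → E
E → D
A → L
L → C
C → K
K → F
F → B
K → I
I → M
I → N
N → H
N → P
G → O

J, G, A, E, D, L, C, K, F, B, I, M, N, H, P, O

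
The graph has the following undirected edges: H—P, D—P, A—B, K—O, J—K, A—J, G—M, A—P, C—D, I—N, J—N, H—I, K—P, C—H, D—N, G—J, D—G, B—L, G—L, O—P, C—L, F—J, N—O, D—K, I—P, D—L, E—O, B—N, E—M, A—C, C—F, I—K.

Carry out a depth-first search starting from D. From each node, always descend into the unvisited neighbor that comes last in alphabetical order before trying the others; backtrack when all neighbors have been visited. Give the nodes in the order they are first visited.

Visit D
D → P
P → O
O → N
N → J
J → K
K → I
I → H
H → C
C → L
L → G
G → M
M → E
L → B
B → A
C → F

D -> P -> O -> N -> J -> K -> I -> H -> C -> L -> G -> M -> E -> B -> A -> F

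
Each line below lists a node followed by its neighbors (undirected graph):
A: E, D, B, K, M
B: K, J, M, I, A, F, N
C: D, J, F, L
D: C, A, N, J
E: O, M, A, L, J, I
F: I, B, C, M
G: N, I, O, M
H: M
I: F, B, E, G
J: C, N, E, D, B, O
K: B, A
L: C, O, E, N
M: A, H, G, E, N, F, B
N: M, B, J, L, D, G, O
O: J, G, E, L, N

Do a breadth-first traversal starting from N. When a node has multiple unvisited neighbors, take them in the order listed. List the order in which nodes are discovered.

N, M, B, J, L, D, G, O, A, H, E, F, K, I, C

Visit N; enqueue M, B, J, L, D, G, O → queue [M, B, J, L, D, G, O]
Visit M; enqueue A, H, E, F → queue [B, J, L, D, G, O, A, H, E, F]
Visit B; enqueue K, I → queue [J, L, D, G, O, A, H, E, F, K, I]
Visit J; enqueue C → queue [L, D, G, O, A, H, E, F, K, I, C]
Visit L → queue [D, G, O, A, H, E, F, K, I, C]
Visit D → queue [G, O, A, H, E, F, K, I, C]
Visit G → queue [O, A, H, E, F, K, I, C]
Visit O → queue [A, H, E, F, K, I, C]
Visit A → queue [H, E, F, K, I, C]
Visit H → queue [E, F, K, I, C]
Visit E → queue [F, K, I, C]
Visit F → queue [K, I, C]
Visit K → queue [I, C]
Visit I → queue [C]
Visit C → queue []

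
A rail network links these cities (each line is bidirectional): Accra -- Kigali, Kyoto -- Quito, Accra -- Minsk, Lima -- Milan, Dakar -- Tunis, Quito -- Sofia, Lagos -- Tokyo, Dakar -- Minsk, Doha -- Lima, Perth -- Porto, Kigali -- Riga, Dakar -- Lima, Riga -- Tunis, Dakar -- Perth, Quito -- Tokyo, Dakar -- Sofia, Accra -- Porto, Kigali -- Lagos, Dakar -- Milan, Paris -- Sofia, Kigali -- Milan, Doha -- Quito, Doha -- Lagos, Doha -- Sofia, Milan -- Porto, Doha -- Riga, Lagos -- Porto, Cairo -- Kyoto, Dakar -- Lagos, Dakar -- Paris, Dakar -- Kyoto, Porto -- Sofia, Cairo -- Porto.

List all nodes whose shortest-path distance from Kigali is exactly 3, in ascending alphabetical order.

Cairo, Kyoto, Paris, Perth, Quito, Sofia

Level 0: Kigali
Level 1: Accra, Lagos, Milan, Riga
Level 2: Dakar, Doha, Lima, Minsk, Porto, Tokyo, Tunis
Level 3: Cairo, Kyoto, Paris, Perth, Quito, Sofia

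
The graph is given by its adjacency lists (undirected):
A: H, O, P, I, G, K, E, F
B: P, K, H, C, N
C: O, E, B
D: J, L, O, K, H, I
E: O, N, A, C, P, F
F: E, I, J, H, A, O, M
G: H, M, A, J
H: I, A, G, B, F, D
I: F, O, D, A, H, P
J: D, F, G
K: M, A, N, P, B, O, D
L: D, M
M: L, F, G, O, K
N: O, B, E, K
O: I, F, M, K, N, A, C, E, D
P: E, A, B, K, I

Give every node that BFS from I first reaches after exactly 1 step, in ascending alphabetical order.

A, D, F, H, O, P

Level 0: I
Level 1: A, D, F, H, O, P
Level 2: B, C, E, G, J, K, L, M, N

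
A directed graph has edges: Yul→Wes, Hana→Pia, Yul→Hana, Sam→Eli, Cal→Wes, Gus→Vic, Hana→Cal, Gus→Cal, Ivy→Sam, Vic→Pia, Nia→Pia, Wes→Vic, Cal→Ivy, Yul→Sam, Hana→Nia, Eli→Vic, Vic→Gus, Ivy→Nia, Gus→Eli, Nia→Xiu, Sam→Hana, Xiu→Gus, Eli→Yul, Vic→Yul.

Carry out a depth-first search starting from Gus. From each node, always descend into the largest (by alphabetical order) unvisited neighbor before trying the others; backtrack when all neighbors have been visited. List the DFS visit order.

Visit Gus
Gus → Vic
Vic → Yul
Yul → Wes
Yul → Sam
Sam → Hana
Hana → Pia
Hana → Nia
Nia → Xiu
Hana → Cal
Cal → Ivy
Sam → Eli

Gus, Vic, Yul, Wes, Sam, Hana, Pia, Nia, Xiu, Cal, Ivy, Eli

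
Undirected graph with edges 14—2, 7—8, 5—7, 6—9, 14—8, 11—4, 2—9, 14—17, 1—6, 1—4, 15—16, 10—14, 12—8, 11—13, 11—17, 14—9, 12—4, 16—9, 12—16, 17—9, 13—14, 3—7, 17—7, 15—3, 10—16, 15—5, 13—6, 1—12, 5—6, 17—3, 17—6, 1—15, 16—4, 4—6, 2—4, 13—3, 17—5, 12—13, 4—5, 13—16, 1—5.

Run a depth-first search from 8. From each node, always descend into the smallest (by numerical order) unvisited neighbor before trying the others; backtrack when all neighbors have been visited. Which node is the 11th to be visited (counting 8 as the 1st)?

10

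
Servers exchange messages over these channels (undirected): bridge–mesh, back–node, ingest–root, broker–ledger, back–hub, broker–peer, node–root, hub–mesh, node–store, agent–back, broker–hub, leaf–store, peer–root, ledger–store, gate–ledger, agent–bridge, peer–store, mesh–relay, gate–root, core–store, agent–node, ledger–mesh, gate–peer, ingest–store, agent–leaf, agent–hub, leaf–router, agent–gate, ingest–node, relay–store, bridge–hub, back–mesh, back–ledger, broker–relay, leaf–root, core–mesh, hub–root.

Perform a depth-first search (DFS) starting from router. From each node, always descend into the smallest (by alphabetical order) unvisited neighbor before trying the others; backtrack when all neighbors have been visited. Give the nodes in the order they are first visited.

router leaf agent back hub bridge mesh core store ingest node root gate ledger broker peer relay

Visit router
router → leaf
leaf → agent
agent → back
back → hub
hub → bridge
bridge → mesh
mesh → core
core → store
store → ingest
ingest → node
node → root
root → gate
gate → ledger
ledger → broker
broker → peer
broker → relay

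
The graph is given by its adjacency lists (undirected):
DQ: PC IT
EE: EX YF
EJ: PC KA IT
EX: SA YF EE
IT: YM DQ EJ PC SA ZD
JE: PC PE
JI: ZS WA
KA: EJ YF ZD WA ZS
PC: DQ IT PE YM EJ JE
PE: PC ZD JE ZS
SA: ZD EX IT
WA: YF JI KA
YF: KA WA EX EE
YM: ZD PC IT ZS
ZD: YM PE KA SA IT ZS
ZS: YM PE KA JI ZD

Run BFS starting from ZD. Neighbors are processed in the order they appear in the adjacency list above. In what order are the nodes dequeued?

ZD → YM → PE → KA → SA → IT → ZS → PC → JE → EJ → YF → WA → EX → DQ → JI → EE

Visit ZD; enqueue YM, PE, KA, SA, IT, ZS → queue [YM, PE, KA, SA, IT, ZS]
Visit YM; enqueue PC → queue [PE, KA, SA, IT, ZS, PC]
Visit PE; enqueue JE → queue [KA, SA, IT, ZS, PC, JE]
Visit KA; enqueue EJ, YF, WA → queue [SA, IT, ZS, PC, JE, EJ, YF, WA]
Visit SA; enqueue EX → queue [IT, ZS, PC, JE, EJ, YF, WA, EX]
Visit IT; enqueue DQ → queue [ZS, PC, JE, EJ, YF, WA, EX, DQ]
Visit ZS; enqueue JI → queue [PC, JE, EJ, YF, WA, EX, DQ, JI]
Visit PC → queue [JE, EJ, YF, WA, EX, DQ, JI]
Visit JE → queue [EJ, YF, WA, EX, DQ, JI]
Visit EJ → queue [YF, WA, EX, DQ, JI]
Visit YF; enqueue EE → queue [WA, EX, DQ, JI, EE]
Visit WA → queue [EX, DQ, JI, EE]
Visit EX → queue [DQ, JI, EE]
Visit DQ → queue [JI, EE]
Visit JI → queue [EE]
Visit EE → queue []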